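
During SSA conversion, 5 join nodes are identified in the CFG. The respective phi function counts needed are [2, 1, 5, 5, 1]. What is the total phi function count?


Total phi functions = sum of phi functions at each join node
= 2 + 1 + 5 + 5 + 1 = 14

14


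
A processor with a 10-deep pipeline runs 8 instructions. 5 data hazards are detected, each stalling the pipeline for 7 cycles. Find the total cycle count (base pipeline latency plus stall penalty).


Base cycles = 10 + 8 - 1 = 17
Total stalls = 5 * 7 = 35
Total = 17 + 35 = 52

52


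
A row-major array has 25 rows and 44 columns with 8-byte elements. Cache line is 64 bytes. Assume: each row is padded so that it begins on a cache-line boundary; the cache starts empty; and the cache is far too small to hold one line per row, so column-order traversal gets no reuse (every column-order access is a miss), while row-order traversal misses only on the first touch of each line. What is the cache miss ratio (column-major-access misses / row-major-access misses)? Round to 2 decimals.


Each row occupies 44 * 8 = 352 bytes and starts on a line boundary, so it spans ceil(352 / 64) = 6 cache lines.
Row-major traversal misses (one per line touched): 25 * ceil(44 * 8 / 64) = 150
Column-major traversal misses (no reuse, every access misses): 25 * 44 = 1100
Ratio = 1100 / 150 = 7.33

7.33


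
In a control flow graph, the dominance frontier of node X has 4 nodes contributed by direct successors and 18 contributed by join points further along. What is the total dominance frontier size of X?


DF(X) = direct successor contributions + join point contributions
= 4 + 18 = 22

22


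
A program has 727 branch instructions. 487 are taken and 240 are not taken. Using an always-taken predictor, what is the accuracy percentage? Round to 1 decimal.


Predictor: always-taken
Correct predictions = 487
Accuracy = 487 / 727 * 100 = 67.0%

67.0


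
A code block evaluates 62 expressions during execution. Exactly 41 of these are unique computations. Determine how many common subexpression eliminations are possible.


CSE count = total expressions - unique expressions
= 62 - 41 = 21

21


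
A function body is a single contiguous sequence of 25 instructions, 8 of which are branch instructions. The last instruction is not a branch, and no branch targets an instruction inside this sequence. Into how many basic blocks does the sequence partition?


With no in-sequence branch targets, the leaders are the first instruction plus the instruction after each branch.
Number of basic blocks = branches + 1
= 8 + 1 = 9

9


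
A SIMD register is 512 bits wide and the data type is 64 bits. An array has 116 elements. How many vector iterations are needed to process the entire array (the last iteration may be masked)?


Width = 512 / 64 = 8 elements per vector op
Iterations = ceil(116 / 8) = 15

15


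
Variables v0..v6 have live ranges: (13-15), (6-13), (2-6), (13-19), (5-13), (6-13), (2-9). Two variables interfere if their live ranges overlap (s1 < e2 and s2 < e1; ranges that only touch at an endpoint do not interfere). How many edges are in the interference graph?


Check all pairs for overlapping intervals.
Two intervals (s1,e1) and (s2,e2) overlap if s1 < e2 and s2 < e1.
v0 (13-15) vs v1..v6: overlaps v3 -> 1
v1 (6-13) vs v2..v6: overlaps v4, v5, v6 -> 3
v2 (2-6) vs v3..v6: overlaps v4, v6 -> 2
v3 (13-19) vs v4..v6: overlaps none -> 0
v4 (5-13) vs v5..v6: overlaps v5, v6 -> 2
v5 (6-13) vs v6: overlaps v6 -> 1
Total overlapping pairs = 1 + 3 + 2 + 0 + 2 + 1 = 9

9


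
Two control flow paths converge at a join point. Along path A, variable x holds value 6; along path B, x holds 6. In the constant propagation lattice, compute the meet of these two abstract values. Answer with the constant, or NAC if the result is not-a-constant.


Meet operation: if both paths give the same constant, result is that constant; if they differ, result is NAC (not-a-constant).
Path A: 6, Path B: 6 -> equal
Result: constant -> 6

6


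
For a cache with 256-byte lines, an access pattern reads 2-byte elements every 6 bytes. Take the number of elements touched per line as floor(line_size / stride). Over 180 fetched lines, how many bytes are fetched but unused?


Elements per line = floor(256 / 6) = 42
Bytes used per line = 42 * 2 = 84
Wasted per line = 256 - 84 = 172
Total wasted = 172 * 180 = 30960

30960


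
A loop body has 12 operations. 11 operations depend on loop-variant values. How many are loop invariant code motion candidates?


Invariant candidates = total - loop-dependent
= 12 - 11 = 1

1


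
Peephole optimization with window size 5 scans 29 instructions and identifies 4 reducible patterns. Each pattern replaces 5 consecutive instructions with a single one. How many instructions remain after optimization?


Each match removes 4 instructions.
Total removed = 4 * 4 = 16
Remaining = 29 - 16 = 13

13


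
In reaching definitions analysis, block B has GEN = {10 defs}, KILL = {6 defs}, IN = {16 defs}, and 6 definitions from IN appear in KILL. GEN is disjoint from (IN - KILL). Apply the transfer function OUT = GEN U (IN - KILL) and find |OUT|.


IN - KILL: 16 - 6 = 10 surviving definitions
OUT = GEN + surviving = 10 + 10 = 20

20


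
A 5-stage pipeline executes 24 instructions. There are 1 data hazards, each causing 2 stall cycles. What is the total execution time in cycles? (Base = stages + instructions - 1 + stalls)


Base cycles = 5 + 24 - 1 = 28
Total stalls = 1 * 2 = 2
Total = 28 + 2 = 30

30


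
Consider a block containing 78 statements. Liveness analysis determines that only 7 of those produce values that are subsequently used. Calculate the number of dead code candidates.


Dead code = total statements - live definitions
= 78 - 7 = 71

71


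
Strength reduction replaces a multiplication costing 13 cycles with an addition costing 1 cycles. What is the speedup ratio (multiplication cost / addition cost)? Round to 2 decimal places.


Ratio = mult_cost / add_cost = 13 / 1 = 13.0

13.0


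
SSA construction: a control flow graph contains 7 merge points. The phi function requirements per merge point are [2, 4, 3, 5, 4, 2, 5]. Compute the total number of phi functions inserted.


Total phi functions = sum of phi functions at each join node
= 2 + 4 + 3 + 5 + 4 + 2 + 5 = 25

25


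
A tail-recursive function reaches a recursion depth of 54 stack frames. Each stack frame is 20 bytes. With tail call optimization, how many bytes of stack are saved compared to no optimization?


Without TCO: 54 * 20 = 1080 bytes
With TCO: reuse 1 frame = 20 bytes
Savings = 1080 - 20 = 1060

1060


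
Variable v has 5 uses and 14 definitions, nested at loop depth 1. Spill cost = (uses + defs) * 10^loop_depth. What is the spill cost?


uses + defs = 5 + 14 = 19
10^1 = 10
Spill cost = 19 * 10 = 190

190


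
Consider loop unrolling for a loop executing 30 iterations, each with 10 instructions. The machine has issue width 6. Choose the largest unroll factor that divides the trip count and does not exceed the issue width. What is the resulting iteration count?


Largest divisor of 30 <= 6 is 6
New iterations = 30 / 6 = 5

5


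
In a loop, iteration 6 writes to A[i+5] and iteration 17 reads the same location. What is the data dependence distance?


Distance = read iteration - write iteration
= 17 - 6 = 11

11


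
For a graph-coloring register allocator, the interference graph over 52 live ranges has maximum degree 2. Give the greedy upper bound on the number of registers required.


Greedy coloring never needs more than (max_degree + 1) colors: when coloring a vertex, at most max_degree neighbors are already colored.
Upper bound = 2 + 1 = 3

3


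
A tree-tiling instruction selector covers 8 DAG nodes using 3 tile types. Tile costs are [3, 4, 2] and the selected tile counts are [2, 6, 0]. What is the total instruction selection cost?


Total cost = sum(count_i * cost_i)
= 2*3 + 6*4 + 0*2
= 30

30


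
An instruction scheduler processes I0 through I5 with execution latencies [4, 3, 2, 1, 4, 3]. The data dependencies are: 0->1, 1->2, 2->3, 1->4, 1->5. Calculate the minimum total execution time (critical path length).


Compute longest path through dependency graph: dist(Ik) = max over predecessors of dist + latency(Ik).
dist(I0) = latency 4 = 4
dist(I1) = dist(I0) + 3 = 4 + 3 = 7
dist(I2) = dist(I1) + 2 = 7 + 2 = 9
dist(I3) = dist(I2) + 1 = 9 + 1 = 10
dist(I4) = dist(I1) + 4 = 7 + 4 = 11
dist(I5) = dist(I1) + 3 = 7 + 3 = 10
Critical path = max dist = 11

11


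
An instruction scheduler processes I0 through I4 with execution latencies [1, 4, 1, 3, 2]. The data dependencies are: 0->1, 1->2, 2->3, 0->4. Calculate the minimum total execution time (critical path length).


Compute longest path through dependency graph: dist(Ik) = max over predecessors of dist + latency(Ik).
dist(I0) = latency 1 = 1
dist(I1) = dist(I0) + 4 = 1 + 4 = 5
dist(I2) = dist(I1) + 1 = 5 + 1 = 6
dist(I3) = dist(I2) + 3 = 6 + 3 = 9
dist(I4) = dist(I0) + 2 = 1 + 2 = 3
Critical path = max dist = 9

9


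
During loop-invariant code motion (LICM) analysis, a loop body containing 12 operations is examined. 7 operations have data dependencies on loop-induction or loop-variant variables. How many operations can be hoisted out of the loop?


Invariant candidates = total - loop-dependent
= 12 - 7 = 5

5


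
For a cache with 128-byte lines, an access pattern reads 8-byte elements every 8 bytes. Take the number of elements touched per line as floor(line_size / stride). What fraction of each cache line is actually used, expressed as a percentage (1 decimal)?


Elements per cache line = floor(128 / 8) = 16
Bytes used = 16 * 8 = 128
Utilization = 128 / 128 * 100 = 100.0%

100.0


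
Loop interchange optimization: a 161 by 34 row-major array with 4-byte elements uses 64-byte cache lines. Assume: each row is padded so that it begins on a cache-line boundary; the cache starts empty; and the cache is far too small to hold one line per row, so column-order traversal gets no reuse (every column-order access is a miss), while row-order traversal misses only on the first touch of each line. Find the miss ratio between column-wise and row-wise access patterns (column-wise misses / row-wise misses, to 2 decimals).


Each row occupies 34 * 4 = 136 bytes and starts on a line boundary, so it spans ceil(136 / 64) = 3 cache lines.
Row-major traversal misses (one per line touched): 161 * ceil(34 * 4 / 64) = 483
Column-major traversal misses (no reuse, every access misses): 161 * 34 = 5474
Ratio = 5474 / 483 = 11.33

11.33


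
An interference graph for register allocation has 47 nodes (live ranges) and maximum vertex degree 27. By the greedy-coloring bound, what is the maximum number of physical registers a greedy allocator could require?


Greedy coloring never needs more than (max_degree + 1) colors: when coloring a vertex, at most max_degree neighbors are already colored.
Upper bound = 27 + 1 = 28

28


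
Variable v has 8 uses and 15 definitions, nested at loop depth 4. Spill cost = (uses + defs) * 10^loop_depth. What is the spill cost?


uses + defs = 8 + 15 = 23
10^4 = 10000
Spill cost = 23 * 10000 = 230000

230000


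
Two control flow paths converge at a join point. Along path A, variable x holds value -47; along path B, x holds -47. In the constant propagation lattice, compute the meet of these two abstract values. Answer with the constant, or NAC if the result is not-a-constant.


Meet operation: if both paths give the same constant, result is that constant; if they differ, result is NAC (not-a-constant).
Path A: -47, Path B: -47 -> equal
Result: constant -> -47

-47


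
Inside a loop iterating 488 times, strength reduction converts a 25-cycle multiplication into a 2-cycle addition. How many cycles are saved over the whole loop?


Per-iteration saving = 25 - 2 = 23
Total saved = 488 * 23 = 11224

11224


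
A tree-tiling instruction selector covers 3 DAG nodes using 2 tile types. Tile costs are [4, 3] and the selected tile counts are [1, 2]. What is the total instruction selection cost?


Total cost = sum(count_i * cost_i)
= 1*4 + 2*3
= 10

10


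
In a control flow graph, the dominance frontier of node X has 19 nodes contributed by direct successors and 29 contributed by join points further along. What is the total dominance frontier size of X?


DF(X) = direct successor contributions + join point contributions
= 19 + 29 = 48

48


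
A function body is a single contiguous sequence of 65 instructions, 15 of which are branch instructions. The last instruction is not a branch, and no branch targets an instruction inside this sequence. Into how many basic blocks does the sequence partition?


With no in-sequence branch targets, the leaders are the first instruction plus the instruction after each branch.
Number of basic blocks = branches + 1
= 15 + 1 = 16

16


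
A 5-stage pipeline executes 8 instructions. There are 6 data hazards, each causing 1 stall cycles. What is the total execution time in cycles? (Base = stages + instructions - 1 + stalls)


Base cycles = 5 + 8 - 1 = 12
Total stalls = 6 * 1 = 6
Total = 12 + 6 = 18

18


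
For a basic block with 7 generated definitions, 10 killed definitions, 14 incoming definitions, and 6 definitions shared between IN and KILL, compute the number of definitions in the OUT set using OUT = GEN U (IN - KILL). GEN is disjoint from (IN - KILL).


IN - KILL: 14 - 6 = 8 surviving definitions
OUT = GEN + surviving = 7 + 8 = 15

15


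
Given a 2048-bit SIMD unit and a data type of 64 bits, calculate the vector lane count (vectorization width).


Width = SIMD bits / data type bits
= 2048 / 64 = 32

32


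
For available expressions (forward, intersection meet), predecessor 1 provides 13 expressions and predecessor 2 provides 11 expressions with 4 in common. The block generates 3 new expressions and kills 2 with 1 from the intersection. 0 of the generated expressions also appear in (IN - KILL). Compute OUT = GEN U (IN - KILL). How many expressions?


IN = intersection of predecessors = 4
IN - KILL = 4 - 1 = 3
|OUT| = |GEN| + |IN - KILL| - |GEN ∩ (IN - KILL)| = 3 + 3 - 0 = 6

6


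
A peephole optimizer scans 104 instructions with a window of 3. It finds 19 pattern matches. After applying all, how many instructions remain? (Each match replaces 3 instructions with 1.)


Each match removes 2 instructions.
Total removed = 19 * 2 = 38
Remaining = 104 - 38 = 66

66


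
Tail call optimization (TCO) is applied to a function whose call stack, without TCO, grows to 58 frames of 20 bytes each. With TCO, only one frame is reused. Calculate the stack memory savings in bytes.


Without TCO: 58 * 20 = 1160 bytes
With TCO: reuse 1 frame = 20 bytes
Savings = 1160 - 20 = 1140

1140


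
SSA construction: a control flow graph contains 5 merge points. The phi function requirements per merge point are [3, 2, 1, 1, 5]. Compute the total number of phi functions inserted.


Total phi functions = sum of phi functions at each join node
= 3 + 2 + 1 + 1 + 5 = 12

12


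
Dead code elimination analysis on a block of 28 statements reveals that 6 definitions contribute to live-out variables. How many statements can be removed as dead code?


Dead code = total statements - live definitions
= 28 - 6 = 22

22


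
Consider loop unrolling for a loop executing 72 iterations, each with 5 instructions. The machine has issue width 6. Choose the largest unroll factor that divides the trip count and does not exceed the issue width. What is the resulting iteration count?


Largest divisor of 72 <= 6 is 6
New iterations = 72 / 6 = 12

12


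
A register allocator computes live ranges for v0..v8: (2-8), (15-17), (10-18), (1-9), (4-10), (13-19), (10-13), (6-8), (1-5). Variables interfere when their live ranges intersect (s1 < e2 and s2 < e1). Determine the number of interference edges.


Check all pairs for overlapping intervals.
Two intervals (s1,e1) and (s2,e2) overlap if s1 < e2 and s2 < e1.
v0 (2-8) vs v1..v8: overlaps v3, v4, v7, v8 -> 4
v1 (15-17) vs v2..v8: overlaps v2, v5 -> 2
v2 (10-18) vs v3..v8: overlaps v5, v6 -> 2
v3 (1-9) vs v4..v8: overlaps v4, v7, v8 -> 3
v4 (4-10) vs v5..v8: overlaps v7, v8 -> 2
v5 (13-19) vs v6..v8: overlaps none -> 0
v6 (10-13) vs v7..v8: overlaps none -> 0
v7 (6-8) vs v8: overlaps none -> 0
Total overlapping pairs = 4 + 2 + 2 + 3 + 2 + 0 + 0 + 0 = 13

13


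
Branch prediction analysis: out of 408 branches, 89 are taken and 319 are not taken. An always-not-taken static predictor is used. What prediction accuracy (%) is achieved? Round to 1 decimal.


Predictor: always-not-taken
Correct predictions = 319
Accuracy = 319 / 408 * 100 = 78.2%

78.2


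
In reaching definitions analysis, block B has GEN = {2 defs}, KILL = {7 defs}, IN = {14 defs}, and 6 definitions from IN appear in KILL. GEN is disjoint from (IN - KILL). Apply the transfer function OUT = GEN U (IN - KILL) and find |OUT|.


IN - KILL: 14 - 6 = 8 surviving definitions
OUT = GEN + surviving = 2 + 8 = 10

10


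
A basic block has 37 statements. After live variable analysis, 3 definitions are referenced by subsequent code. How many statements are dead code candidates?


Dead code = total statements - live definitions
= 37 - 3 = 34

34


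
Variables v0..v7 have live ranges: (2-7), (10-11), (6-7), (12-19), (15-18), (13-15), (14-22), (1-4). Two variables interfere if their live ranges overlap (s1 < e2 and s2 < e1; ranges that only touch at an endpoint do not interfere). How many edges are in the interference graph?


Check all pairs for overlapping intervals.
Two intervals (s1,e1) and (s2,e2) overlap if s1 < e2 and s2 < e1.
v0 (2-7) vs v1..v7: overlaps v2, v7 -> 2
v1 (10-11) vs v2..v7: overlaps none -> 0
v2 (6-7) vs v3..v7: overlaps none -> 0
v3 (12-19) vs v4..v7: overlaps v4, v5, v6 -> 3
v4 (15-18) vs v5..v7: overlaps v6 -> 1
v5 (13-15) vs v6..v7: overlaps v6 -> 1
v6 (14-22) vs v7: overlaps none -> 0
Total overlapping pairs = 2 + 0 + 0 + 3 + 1 + 1 + 0 = 7

7


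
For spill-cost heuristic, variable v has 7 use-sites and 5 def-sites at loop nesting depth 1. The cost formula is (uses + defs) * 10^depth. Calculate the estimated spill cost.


uses + defs = 7 + 5 = 12
10^1 = 10
Spill cost = 12 * 10 = 120

120


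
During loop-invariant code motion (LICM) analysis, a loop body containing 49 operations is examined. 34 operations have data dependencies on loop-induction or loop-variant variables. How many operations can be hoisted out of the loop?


Invariant candidates = total - loop-dependent
= 49 - 34 = 15

15


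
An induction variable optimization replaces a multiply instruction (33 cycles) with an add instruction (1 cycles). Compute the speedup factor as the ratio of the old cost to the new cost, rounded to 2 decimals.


Ratio = mult_cost / add_cost = 33 / 1 = 33.0

33.0


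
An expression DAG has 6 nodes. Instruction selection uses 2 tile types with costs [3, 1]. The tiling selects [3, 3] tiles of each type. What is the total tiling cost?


Total cost = sum(count_i * cost_i)
= 3*3 + 3*1
= 12

12


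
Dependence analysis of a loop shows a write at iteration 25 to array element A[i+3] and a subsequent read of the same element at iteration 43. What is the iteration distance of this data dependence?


Distance = read iteration - write iteration
= 43 - 25 = 18

18


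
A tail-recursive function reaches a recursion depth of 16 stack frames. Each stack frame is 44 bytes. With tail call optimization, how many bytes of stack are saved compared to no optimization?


Without TCO: 16 * 44 = 704 bytes
With TCO: reuse 1 frame = 44 bytes
Savings = 704 - 44 = 660

660


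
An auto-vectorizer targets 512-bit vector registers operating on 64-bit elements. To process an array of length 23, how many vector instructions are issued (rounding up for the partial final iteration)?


Width = 512 / 64 = 8 elements per vector op
Iterations = ceil(23 / 8) = 3

3


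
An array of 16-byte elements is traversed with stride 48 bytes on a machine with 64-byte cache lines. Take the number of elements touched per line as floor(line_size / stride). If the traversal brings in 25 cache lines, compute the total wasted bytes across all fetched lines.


Elements per line = floor(64 / 48) = 1
Bytes used per line = 1 * 16 = 16
Wasted per line = 64 - 16 = 48
Total wasted = 48 * 25 = 1200

1200


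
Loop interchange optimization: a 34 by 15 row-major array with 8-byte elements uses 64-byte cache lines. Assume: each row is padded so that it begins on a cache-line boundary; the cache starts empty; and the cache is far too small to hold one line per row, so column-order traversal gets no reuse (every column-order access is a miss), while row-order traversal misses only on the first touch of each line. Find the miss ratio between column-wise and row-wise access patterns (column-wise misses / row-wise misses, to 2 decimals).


Each row occupies 15 * 8 = 120 bytes and starts on a line boundary, so it spans ceil(120 / 64) = 2 cache lines.
Row-major traversal misses (one per line touched): 34 * ceil(15 * 8 / 64) = 68
Column-major traversal misses (no reuse, every access misses): 34 * 15 = 510
Ratio = 510 / 68 = 7.5

7.5


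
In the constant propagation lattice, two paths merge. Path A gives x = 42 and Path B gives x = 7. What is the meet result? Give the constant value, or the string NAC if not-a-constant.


Meet operation: if both paths give the same constant, result is that constant; if they differ, result is NAC (not-a-constant).
Path A: 42, Path B: 7 -> differ
Result: not-a-constant -> NAC

NAC


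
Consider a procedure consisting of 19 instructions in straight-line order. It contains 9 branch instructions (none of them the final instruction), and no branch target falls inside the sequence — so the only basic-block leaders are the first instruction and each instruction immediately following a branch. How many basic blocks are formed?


With no in-sequence branch targets, the leaders are the first instruction plus the instruction after each branch.
Number of basic blocks = branches + 1
= 9 + 1 = 10

10


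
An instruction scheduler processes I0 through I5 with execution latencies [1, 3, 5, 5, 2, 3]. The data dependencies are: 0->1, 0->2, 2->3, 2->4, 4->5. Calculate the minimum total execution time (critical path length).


Compute longest path through dependency graph: dist(Ik) = max over predecessors of dist + latency(Ik).
dist(I0) = latency 1 = 1
dist(I1) = dist(I0) + 3 = 1 + 3 = 4
dist(I2) = dist(I0) + 5 = 1 + 5 = 6
dist(I3) = dist(I2) + 5 = 6 + 5 = 11
dist(I4) = dist(I2) + 2 = 6 + 2 = 8
dist(I5) = dist(I4) + 3 = 8 + 3 = 11
Critical path = max dist = 11

11


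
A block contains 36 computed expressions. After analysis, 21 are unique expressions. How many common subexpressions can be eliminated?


CSE count = total expressions - unique expressions
= 36 - 21 = 15

15


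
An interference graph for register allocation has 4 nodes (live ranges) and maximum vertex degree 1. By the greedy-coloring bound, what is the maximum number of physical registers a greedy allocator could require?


Greedy coloring never needs more than (max_degree + 1) colors: when coloring a vertex, at most max_degree neighbors are already colored.
Upper bound = 1 + 1 = 2

2


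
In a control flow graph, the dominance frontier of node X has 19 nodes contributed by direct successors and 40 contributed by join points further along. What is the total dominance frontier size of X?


DF(X) = direct successor contributions + join point contributions
= 19 + 40 = 59

59


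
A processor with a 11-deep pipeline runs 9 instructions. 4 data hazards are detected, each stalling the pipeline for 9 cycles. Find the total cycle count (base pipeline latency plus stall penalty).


Base cycles = 11 + 9 - 1 = 19
Total stalls = 4 * 9 = 36
Total = 19 + 36 = 55

55


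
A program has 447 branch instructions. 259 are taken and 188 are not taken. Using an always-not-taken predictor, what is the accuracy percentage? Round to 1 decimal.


Predictor: always-not-taken
Correct predictions = 188
Accuracy = 188 / 447 * 100 = 42.1%

42.1


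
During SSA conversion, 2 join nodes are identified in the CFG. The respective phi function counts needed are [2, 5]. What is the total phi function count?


Total phi functions = sum of phi functions at each join node
= 2 + 5 = 7

7


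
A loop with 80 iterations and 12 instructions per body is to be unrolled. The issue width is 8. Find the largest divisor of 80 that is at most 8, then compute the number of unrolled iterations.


Largest divisor of 80 <= 8 is 8
New iterations = 80 / 8 = 10

10


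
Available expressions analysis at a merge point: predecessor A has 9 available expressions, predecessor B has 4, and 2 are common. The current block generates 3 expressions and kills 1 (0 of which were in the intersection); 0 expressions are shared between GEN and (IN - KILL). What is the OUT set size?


IN = intersection of predecessors = 2
IN - KILL = 2 - 0 = 2
|OUT| = |GEN| + |IN - KILL| - |GEN ∩ (IN - KILL)| = 3 + 2 - 0 = 5

5


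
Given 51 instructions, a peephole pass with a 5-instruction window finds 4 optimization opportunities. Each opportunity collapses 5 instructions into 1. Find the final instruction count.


Each match removes 4 instructions.
Total removed = 4 * 4 = 16
Remaining = 51 - 16 = 35

35


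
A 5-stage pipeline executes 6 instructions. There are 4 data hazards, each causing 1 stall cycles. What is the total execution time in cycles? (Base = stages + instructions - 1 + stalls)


Base cycles = 5 + 6 - 1 = 10
Total stalls = 4 * 1 = 4
Total = 10 + 4 = 14

14


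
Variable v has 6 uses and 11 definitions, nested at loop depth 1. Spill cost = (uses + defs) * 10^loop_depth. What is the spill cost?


uses + defs = 6 + 11 = 17
10^1 = 10
Spill cost = 17 * 10 = 170

170


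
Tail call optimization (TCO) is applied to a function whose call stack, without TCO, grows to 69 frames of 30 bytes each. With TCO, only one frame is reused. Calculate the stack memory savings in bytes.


Without TCO: 69 * 30 = 2070 bytes
With TCO: reuse 1 frame = 30 bytes
Savings = 2070 - 30 = 2040

2040


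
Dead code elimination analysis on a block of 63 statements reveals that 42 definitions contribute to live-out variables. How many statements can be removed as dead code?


Dead code = total statements - live definitions
= 63 - 42 = 21

21


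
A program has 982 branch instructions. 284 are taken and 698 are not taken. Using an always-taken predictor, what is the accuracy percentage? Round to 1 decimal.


Predictor: always-taken
Correct predictions = 284
Accuracy = 284 / 982 * 100 = 28.9%

28.9


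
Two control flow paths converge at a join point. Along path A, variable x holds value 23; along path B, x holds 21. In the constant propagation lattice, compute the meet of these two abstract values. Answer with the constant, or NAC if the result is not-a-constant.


Meet operation: if both paths give the same constant, result is that constant; if they differ, result is NAC (not-a-constant).
Path A: 23, Path B: 21 -> differ
Result: not-a-constant -> NAC

NAC


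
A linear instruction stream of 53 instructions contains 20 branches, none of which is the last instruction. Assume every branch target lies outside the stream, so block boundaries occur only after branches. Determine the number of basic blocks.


With no in-sequence branch targets, the leaders are the first instruction plus the instruction after each branch.
Number of basic blocks = branches + 1
= 20 + 1 = 21

21


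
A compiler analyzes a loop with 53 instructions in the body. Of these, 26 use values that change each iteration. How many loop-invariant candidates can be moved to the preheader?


Invariant candidates = total - loop-dependent
= 53 - 26 = 27

27


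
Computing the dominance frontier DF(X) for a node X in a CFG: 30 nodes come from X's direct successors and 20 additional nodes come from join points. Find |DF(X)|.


DF(X) = direct successor contributions + join point contributions
= 30 + 20 = 50

50


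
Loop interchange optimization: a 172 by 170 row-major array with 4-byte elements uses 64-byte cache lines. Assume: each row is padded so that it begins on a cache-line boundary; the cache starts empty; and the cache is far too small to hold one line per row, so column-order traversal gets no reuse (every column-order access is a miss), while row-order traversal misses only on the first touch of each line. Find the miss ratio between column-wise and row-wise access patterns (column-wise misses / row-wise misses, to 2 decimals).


Each row occupies 170 * 4 = 680 bytes and starts on a line boundary, so it spans ceil(680 / 64) = 11 cache lines.
Row-major traversal misses (one per line touched): 172 * ceil(170 * 4 / 64) = 1892
Column-major traversal misses (no reuse, every access misses): 172 * 170 = 29240
Ratio = 29240 / 1892 = 15.45

15.45


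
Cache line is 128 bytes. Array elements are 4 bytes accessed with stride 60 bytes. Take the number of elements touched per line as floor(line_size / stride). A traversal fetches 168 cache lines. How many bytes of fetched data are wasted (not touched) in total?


Elements per line = floor(128 / 60) = 2
Bytes used per line = 2 * 4 = 8
Wasted per line = 128 - 8 = 120
Total wasted = 120 * 168 = 20160

20160


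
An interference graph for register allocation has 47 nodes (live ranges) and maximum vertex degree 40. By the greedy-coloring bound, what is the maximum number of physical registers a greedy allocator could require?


Greedy coloring never needs more than (max_degree + 1) colors: when coloring a vertex, at most max_degree neighbors are already colored.
Upper bound = 40 + 1 = 41

41


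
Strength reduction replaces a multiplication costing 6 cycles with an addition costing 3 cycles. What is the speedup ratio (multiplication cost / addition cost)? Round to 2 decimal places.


Ratio = mult_cost / add_cost = 6 / 3 = 2.0

2.0


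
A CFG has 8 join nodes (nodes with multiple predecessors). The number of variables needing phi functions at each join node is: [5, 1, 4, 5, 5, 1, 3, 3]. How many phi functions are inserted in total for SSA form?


Total phi functions = sum of phi functions at each join node
= 5 + 1 + 4 + 5 + 5 + 1 + 3 + 3 = 27

27


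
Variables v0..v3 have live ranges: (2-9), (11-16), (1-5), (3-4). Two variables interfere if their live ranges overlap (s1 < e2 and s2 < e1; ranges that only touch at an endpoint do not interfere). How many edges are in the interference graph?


Check all pairs for overlapping intervals.
Two intervals (s1,e1) and (s2,e2) overlap if s1 < e2 and s2 < e1.
v0 (2-9) vs v1..v3: overlaps v2, v3 -> 2
v1 (11-16) vs v2..v3: overlaps none -> 0
v2 (1-5) vs v3: overlaps v3 -> 1
Total overlapping pairs = 2 + 0 + 1 = 3

3


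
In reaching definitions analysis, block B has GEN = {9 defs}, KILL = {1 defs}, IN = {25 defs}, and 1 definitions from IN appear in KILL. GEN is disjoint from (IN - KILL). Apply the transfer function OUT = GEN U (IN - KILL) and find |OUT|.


IN - KILL: 25 - 1 = 24 surviving definitions
OUT = GEN + surviving = 9 + 24 = 33

33


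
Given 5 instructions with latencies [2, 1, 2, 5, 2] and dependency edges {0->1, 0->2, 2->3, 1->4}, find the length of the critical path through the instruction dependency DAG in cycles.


Compute longest path through dependency graph: dist(Ik) = max over predecessors of dist + latency(Ik).
dist(I0) = latency 2 = 2
dist(I1) = dist(I0) + 1 = 2 + 1 = 3
dist(I2) = dist(I0) + 2 = 2 + 2 = 4
dist(I3) = dist(I2) + 5 = 4 + 5 = 9
dist(I4) = dist(I1) + 2 = 3 + 2 = 5
Critical path = max dist = 9

9


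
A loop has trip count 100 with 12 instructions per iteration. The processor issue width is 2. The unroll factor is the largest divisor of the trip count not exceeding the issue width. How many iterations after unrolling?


Largest divisor of 100 <= 2 is 2
New iterations = 100 / 2 = 50

50


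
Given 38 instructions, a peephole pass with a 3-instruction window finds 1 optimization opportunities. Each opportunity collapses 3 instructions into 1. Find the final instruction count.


Each match removes 2 instructions.
Total removed = 1 * 2 = 2
Remaining = 38 - 2 = 36

36


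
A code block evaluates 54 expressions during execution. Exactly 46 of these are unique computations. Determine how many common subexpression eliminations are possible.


CSE count = total expressions - unique expressions
= 54 - 46 = 8

8


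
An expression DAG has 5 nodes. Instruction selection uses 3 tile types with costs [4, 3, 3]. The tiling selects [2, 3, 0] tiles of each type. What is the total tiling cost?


Total cost = sum(count_i * cost_i)
= 2*4 + 3*3 + 0*3
= 17

17


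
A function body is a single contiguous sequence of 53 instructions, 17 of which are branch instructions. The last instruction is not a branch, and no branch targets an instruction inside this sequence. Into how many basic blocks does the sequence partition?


With no in-sequence branch targets, the leaders are the first instruction plus the instruction after each branch.
Number of basic blocks = branches + 1
= 17 + 1 = 18

18


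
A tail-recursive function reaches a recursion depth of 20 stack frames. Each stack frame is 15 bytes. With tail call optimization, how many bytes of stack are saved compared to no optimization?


Without TCO: 20 * 15 = 300 bytes
With TCO: reuse 1 frame = 15 bytes
Savings = 300 - 15 = 285

285


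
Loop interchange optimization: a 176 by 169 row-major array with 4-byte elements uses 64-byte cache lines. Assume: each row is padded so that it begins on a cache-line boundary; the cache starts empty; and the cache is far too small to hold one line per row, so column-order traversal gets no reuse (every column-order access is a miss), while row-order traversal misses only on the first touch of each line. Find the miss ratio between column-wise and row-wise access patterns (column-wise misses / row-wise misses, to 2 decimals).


Each row occupies 169 * 4 = 676 bytes and starts on a line boundary, so it spans ceil(676 / 64) = 11 cache lines.
Row-major traversal misses (one per line touched): 176 * ceil(169 * 4 / 64) = 1936
Column-major traversal misses (no reuse, every access misses): 176 * 169 = 29744
Ratio = 29744 / 1936 = 15.36

15.36


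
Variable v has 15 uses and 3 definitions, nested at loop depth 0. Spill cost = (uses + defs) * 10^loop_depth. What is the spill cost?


uses + defs = 15 + 3 = 18
10^0 = 1
Spill cost = 18 * 1 = 18

18


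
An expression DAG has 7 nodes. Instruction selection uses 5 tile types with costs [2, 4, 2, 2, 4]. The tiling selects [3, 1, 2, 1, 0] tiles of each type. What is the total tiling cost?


Total cost = sum(count_i * cost_i)
= 3*2 + 1*4 + 2*2 + 1*2 + 0*4
= 16

16


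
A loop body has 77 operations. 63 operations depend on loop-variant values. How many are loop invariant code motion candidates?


Invariant candidates = total - loop-dependent
= 77 - 63 = 14

14


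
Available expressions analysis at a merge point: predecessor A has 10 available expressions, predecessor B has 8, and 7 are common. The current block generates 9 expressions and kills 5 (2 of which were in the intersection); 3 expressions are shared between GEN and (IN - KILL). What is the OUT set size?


IN = intersection of predecessors = 7
IN - KILL = 7 - 2 = 5
|OUT| = |GEN| + |IN - KILL| - |GEN ∩ (IN - KILL)| = 9 + 5 - 3 = 11

11


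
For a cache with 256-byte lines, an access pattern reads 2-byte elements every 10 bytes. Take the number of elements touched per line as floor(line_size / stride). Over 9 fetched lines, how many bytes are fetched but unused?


Elements per line = floor(256 / 10) = 25
Bytes used per line = 25 * 2 = 50
Wasted per line = 256 - 50 = 206
Total wasted = 206 * 9 = 1854

1854


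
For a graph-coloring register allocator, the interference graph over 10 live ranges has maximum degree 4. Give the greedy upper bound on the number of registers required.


Greedy coloring never needs more than (max_degree + 1) colors: when coloring a vertex, at most max_degree neighbors are already colored.
Upper bound = 4 + 1 = 5

5


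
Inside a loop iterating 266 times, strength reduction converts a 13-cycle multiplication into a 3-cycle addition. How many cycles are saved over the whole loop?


Per-iteration saving = 13 - 3 = 10
Total saved = 266 * 10 = 2660

2660


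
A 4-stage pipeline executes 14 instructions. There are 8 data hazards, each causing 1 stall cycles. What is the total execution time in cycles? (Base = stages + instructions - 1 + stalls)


Base cycles = 4 + 14 - 1 = 17
Total stalls = 8 * 1 = 8
Total = 17 + 8 = 25

25


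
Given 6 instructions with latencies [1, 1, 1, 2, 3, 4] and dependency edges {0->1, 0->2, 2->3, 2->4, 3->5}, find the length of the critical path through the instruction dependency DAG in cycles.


Compute longest path through dependency graph: dist(Ik) = max over predecessors of dist + latency(Ik).
dist(I0) = latency 1 = 1
dist(I1) = dist(I0) + 1 = 1 + 1 = 2
dist(I2) = dist(I0) + 1 = 1 + 1 = 2
dist(I3) = dist(I2) + 2 = 2 + 2 = 4
dist(I4) = dist(I2) + 3 = 2 + 3 = 5
dist(I5) = dist(I3) + 4 = 4 + 4 = 8
Critical path = max dist = 8

8


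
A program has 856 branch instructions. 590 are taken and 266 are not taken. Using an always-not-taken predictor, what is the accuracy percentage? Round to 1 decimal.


Predictor: always-not-taken
Correct predictions = 266
Accuracy = 266 / 856 * 100 = 31.1%

31.1


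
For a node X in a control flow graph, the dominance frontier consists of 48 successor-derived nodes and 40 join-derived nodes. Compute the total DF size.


DF(X) = direct successor contributions + join point contributions
= 48 + 40 = 88

88


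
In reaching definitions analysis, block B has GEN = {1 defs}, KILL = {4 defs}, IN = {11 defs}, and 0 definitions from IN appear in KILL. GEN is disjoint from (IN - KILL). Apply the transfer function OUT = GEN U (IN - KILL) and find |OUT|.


IN - KILL: 11 - 0 = 11 surviving definitions
OUT = GEN + surviving = 1 + 11 = 12

12


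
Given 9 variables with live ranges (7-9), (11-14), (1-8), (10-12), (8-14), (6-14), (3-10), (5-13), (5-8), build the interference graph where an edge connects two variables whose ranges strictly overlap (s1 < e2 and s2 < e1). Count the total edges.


Check all pairs for overlapping intervals.
Two intervals (s1,e1) and (s2,e2) overlap if s1 < e2 and s2 < e1.
v0 (7-9) vs v1..v8: overlaps v2, v4, v5, v6, v7, v8 -> 6
v1 (11-14) vs v2..v8: overlaps v3, v4, v5, v7 -> 4
v2 (1-8) vs v3..v8: overlaps v5, v6, v7, v8 -> 4
v3 (10-12) vs v4..v8: overlaps v4, v5, v7 -> 3
v4 (8-14) vs v5..v8: overlaps v5, v6, v7 -> 3
v5 (6-14) vs v6..v8: overlaps v6, v7, v8 -> 3
v6 (3-10) vs v7..v8: overlaps v7, v8 -> 2
v7 (5-13) vs v8: overlaps v8 -> 1
Total overlapping pairs = 6 + 4 + 4 + 3 + 3 + 3 + 2 + 1 = 26

26


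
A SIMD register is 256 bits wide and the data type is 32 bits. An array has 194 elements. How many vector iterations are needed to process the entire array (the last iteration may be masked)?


Width = 256 / 32 = 8 elements per vector op
Iterations = ceil(194 / 8) = 25

25


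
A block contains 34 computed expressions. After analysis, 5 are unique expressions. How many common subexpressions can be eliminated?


CSE count = total expressions - unique expressions
= 34 - 5 = 29

29


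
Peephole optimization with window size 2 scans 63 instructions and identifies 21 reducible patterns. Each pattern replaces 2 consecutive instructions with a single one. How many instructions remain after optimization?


Each match removes 1 instructions.
Total removed = 21 * 1 = 21
Remaining = 63 - 21 = 42

42


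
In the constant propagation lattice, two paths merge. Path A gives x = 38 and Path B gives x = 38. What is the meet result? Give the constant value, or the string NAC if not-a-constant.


Meet operation: if both paths give the same constant, result is that constant; if they differ, result is NAC (not-a-constant).
Path A: 38, Path B: 38 -> equal
Result: constant -> 38

38
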